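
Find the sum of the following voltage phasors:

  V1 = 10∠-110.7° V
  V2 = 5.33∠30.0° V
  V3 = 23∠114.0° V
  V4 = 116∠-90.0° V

Step 1 — Convert each phasor to rectangular form:
  V1 = 10·(cos(-110.7°) + j·sin(-110.7°)) = -3.535 - j9.354 V
  V2 = 5.33·(cos(30.0°) + j·sin(30.0°)) = 4.616 + j2.665 V
  V3 = 23·(cos(114.0°) + j·sin(114.0°)) = -9.355 + j21.01 V
  V4 = 116·(cos(-90.0°) + j·sin(-90.0°)) = 0 - j116 V
Step 2 — Sum components: V_total = -8.274 - j101.7 V.
Step 3 — Convert to polar: |V_total| = 102 V, ∠V_total = -94.7°.

V_total = 102∠-94.7° V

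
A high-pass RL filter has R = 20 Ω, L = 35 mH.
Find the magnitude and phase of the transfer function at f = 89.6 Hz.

Step 1 — Angular frequency: ω = 2π·89.6 = 563 rad/s.
Step 2 — Transfer function: H(jω) = jωL/(R + jωL).
Step 3 — Numerator jωL = j·19.7; denominator R + jωL = 20 + j19.7.
Step 4 — H = 0.4925 + j0.4999.
Step 5 — Magnitude: |H| = 0.7018 (-3.1 dB); phase: φ = 45.4°.

|H| = 0.7018 (-3.1 dB), φ = 45.4°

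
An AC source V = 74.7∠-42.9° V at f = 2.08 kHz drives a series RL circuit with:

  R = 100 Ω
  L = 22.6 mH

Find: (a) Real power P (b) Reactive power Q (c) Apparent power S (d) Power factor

Step 1 — Angular frequency: ω = 2π·f = 2π·2080 = 1.307e+04 rad/s.
Step 2 — Component impedances:
  R: Z = R = 100 Ω
  L: Z = jωL = j·1.307e+04·0.0226 = 0 + j295.4 Ω
Step 3 — Series combination: Z_total = R + L = 100 + j295.4 Ω = 311.8∠71.3° Ω.
Step 4 — Source phasor: V = 74.7∠-42.9° V = 54.72 - j50.85 V.
Step 5 — Current: I = V / Z = -0.09818 - j0.2185 A = 0.2396∠-114.2° A.
Step 6 — Complex power: S = V·I* = 5.739 + j16.95 VA.
Step 7 — Real power: P = Re(S) = 5.739 W.
Step 8 — Reactive power: Q = Im(S) = 16.95 VAR.
Step 9 — Apparent power: |S| = 17.89 VA.
Step 10 — Power factor: PF = P/|S| = 0.3207 (lagging).

(a) P = 5.739 W  (b) Q = 16.95 VAR  (c) S = 17.89 VA  (d) PF = 0.3207 (lagging)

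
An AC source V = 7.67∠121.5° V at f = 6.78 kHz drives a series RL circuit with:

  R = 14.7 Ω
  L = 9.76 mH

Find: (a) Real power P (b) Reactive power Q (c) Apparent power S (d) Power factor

Step 1 — Angular frequency: ω = 2π·f = 2π·6780 = 4.26e+04 rad/s.
Step 2 — Component impedances:
  R: Z = R = 14.7 Ω
  L: Z = jωL = j·4.26e+04·0.00976 = 0 + j415.8 Ω
Step 3 — Series combination: Z_total = R + L = 14.7 + j415.8 Ω = 416∠88.0° Ω.
Step 4 — Source phasor: V = 7.67∠121.5° V = -4.008 + j6.54 V.
Step 5 — Current: I = V / Z = 0.01537 + j0.01018 A = 0.01844∠33.5° A.
Step 6 — Complex power: S = V·I* = 0.004996 + j0.1413 VA.
Step 7 — Real power: P = Re(S) = 0.004996 W.
Step 8 — Reactive power: Q = Im(S) = 0.1413 VAR.
Step 9 — Apparent power: |S| = 0.1414 VA.
Step 10 — Power factor: PF = P/|S| = 0.03533 (lagging).

(a) P = 0.004996 W  (b) Q = 0.1413 VAR  (c) S = 0.1414 VA  (d) PF = 0.03533 (lagging)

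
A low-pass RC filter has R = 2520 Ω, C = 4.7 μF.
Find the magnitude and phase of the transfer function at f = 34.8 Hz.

Step 1 — Angular frequency: ω = 2π·34.8 = 218.7 rad/s.
Step 2 — Transfer function: H(jω) = 1/(1 + jωRC).
Step 3 — Denominator: 1 + jωRC = 1 + j·218.7·2520·4.7e-06 = 1 + j2.59.
Step 4 — H = 0.1298 - j0.336.
Step 5 — Magnitude: |H| = 0.3602 (-8.9 dB); phase: φ = -68.9°.

|H| = 0.3602 (-8.9 dB), φ = -68.9°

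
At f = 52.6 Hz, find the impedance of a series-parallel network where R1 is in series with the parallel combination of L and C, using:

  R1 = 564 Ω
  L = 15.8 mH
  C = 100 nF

Step 1 — Angular frequency: ω = 2π·f = 2π·52.6 = 330.5 rad/s.
Step 2 — Component impedances:
  R1: Z = R = 564 Ω
  L: Z = jωL = j·330.5·0.0158 = 0 + j5.222 Ω
  C: Z = 1/(jωC) = -j/(ω·C) = 0 - j3.026e+04 Ω
Step 3 — Parallel branch: L || C = 1/(1/L + 1/C) = 0 + j5.223 Ω.
Step 4 — Series with R1: Z_total = R1 + (L || C) = 564 + j5.223 Ω = 564∠0.5° Ω.

Z = 564 + j5.223 Ω = 564∠0.5° Ω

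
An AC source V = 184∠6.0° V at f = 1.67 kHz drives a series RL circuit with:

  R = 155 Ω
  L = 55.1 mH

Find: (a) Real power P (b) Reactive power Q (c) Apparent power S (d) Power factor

Step 1 — Angular frequency: ω = 2π·f = 2π·1670 = 1.049e+04 rad/s.
Step 2 — Component impedances:
  R: Z = R = 155 Ω
  L: Z = jωL = j·1.049e+04·0.0551 = 0 + j578.2 Ω
Step 3 — Series combination: Z_total = R + L = 155 + j578.2 Ω = 598.6∠75.0° Ω.
Step 4 — Source phasor: V = 184∠6.0° V = 183 + j19.23 V.
Step 5 — Current: I = V / Z = 0.1102 - j0.287 A = 0.3074∠-69.0° A.
Step 6 — Complex power: S = V·I* = 14.65 + j54.63 VA.
Step 7 — Real power: P = Re(S) = 14.65 W.
Step 8 — Reactive power: Q = Im(S) = 54.63 VAR.
Step 9 — Apparent power: |S| = 56.56 VA.
Step 10 — Power factor: PF = P/|S| = 0.2589 (lagging).

(a) P = 14.65 W  (b) Q = 54.63 VAR  (c) S = 56.56 VA  (d) PF = 0.2589 (lagging)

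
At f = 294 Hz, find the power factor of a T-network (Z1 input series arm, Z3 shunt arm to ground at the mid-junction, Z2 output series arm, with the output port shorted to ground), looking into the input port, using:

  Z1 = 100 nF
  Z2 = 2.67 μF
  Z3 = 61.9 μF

Step 1 — Angular frequency: ω = 2π·f = 2π·294 = 1847 rad/s.
Step 2 — Component impedances:
  Z1: Z = 1/(jωC) = -j/(ω·C) = 0 - j5413 Ω
  Z2: Z = 1/(jωC) = -j/(ω·C) = 0 - j202.8 Ω
  Z3: Z = 1/(jωC) = -j/(ω·C) = 0 - j8.745 Ω
Step 3 — With the output port shorted to ground, the output series arm Z2 runs from the junction to ground; the shunt arm Z3 also runs from the junction to ground. They appear in parallel: Z3 || Z2 = 0 - j8.384 Ω.
Step 4 — Series with input arm Z1: Z_in = Z1 + (Z3 || Z2) = 0 - j5422 Ω = 5422∠-90.0° Ω.
Step 5 — Power factor: PF = cos(φ) = Re(Z)/|Z| = 0/5422 = 0.
Step 6 — Type: Im(Z) = -5422 ⇒ leading (phase φ = -90.0°).

PF = 0 (leading, φ = -90.0°)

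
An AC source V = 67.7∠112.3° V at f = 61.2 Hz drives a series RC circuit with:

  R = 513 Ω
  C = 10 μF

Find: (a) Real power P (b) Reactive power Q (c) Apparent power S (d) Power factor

Step 1 — Angular frequency: ω = 2π·f = 2π·61.2 = 384.5 rad/s.
Step 2 — Component impedances:
  R: Z = R = 513 Ω
  C: Z = 1/(jωC) = -j/(ω·C) = 0 - j260.1 Ω
Step 3 — Series combination: Z_total = R + C = 513 - j260.1 Ω = 575.2∠-26.9° Ω.
Step 4 — Source phasor: V = 67.7∠112.3° V = -25.69 + j62.64 V.
Step 5 — Current: I = V / Z = -0.08908 + j0.07694 A = 0.1177∠139.2° A.
Step 6 — Complex power: S = V·I* = 7.108 - j3.603 VA.
Step 7 — Real power: P = Re(S) = 7.108 W.
Step 8 — Reactive power: Q = Im(S) = -3.603 VAR.
Step 9 — Apparent power: |S| = 7.969 VA.
Step 10 — Power factor: PF = P/|S| = 0.8919 (leading).

(a) P = 7.108 W  (b) Q = -3.603 VAR  (c) S = 7.969 VA  (d) PF = 0.8919 (leading)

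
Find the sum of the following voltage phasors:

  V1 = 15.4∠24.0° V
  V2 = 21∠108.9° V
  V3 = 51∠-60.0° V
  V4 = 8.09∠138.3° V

Step 1 — Convert each phasor to rectangular form:
  V1 = 15.4·(cos(24.0°) + j·sin(24.0°)) = 14.07 + j6.264 V
  V2 = 21·(cos(108.9°) + j·sin(108.9°)) = -6.802 + j19.87 V
  V3 = 51·(cos(-60.0°) + j·sin(-60.0°)) = 25.5 - j44.17 V
  V4 = 8.09·(cos(138.3°) + j·sin(138.3°)) = -6.04 + j5.382 V
Step 2 — Sum components: V_total = 26.73 - j12.65 V.
Step 3 — Convert to polar: |V_total| = 29.57 V, ∠V_total = -25.3°.

V_total = 29.57∠-25.3° V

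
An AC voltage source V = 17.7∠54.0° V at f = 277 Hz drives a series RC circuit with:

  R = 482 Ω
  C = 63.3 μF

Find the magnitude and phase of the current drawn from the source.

Step 1 — Angular frequency: ω = 2π·f = 2π·277 = 1740 rad/s.
Step 2 — Component impedances:
  R: Z = R = 482 Ω
  C: Z = 1/(jωC) = -j/(ω·C) = 0 - j9.077 Ω
Step 3 — Series combination: Z_total = R + C = 482 - j9.077 Ω = 482.1∠-1.1° Ω.
Step 4 — Source phasor: V = 17.7∠54.0° V = 10.4 + j14.32 V.
Step 5 — Ohm's law: I = V / Z_total = (10.4 + j14.32) / (482 - j9.077) = 0.02102 + j0.0301 A.
Step 6 — Convert to polar: |I| = 0.03672 A, ∠I = 55.1°.

I = 0.03672∠55.1° A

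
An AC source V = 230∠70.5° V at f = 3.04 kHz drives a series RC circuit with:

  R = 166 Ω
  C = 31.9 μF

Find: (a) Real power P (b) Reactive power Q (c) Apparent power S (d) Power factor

Step 1 — Angular frequency: ω = 2π·f = 2π·3040 = 1.91e+04 rad/s.
Step 2 — Component impedances:
  R: Z = R = 166 Ω
  C: Z = 1/(jωC) = -j/(ω·C) = 0 - j1.641 Ω
Step 3 — Series combination: Z_total = R + C = 166 - j1.641 Ω = 166∠-0.6° Ω.
Step 4 — Source phasor: V = 230∠70.5° V = 76.78 + j216.8 V.
Step 5 — Current: I = V / Z = 0.4495 + j1.311 A = 1.385∠71.1° A.
Step 6 — Complex power: S = V·I* = 318.6 - j3.15 VA.
Step 7 — Real power: P = Re(S) = 318.6 W.
Step 8 — Reactive power: Q = Im(S) = -3.15 VAR.
Step 9 — Apparent power: |S| = 318.7 VA.
Step 10 — Power factor: PF = P/|S| = 1 (leading).

(a) P = 318.6 W  (b) Q = -3.15 VAR  (c) S = 318.7 VA  (d) PF = 1 (leading)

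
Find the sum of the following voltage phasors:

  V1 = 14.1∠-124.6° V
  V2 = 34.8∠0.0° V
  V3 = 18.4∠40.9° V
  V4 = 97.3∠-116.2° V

Step 1 — Convert each phasor to rectangular form:
  V1 = 14.1·(cos(-124.6°) + j·sin(-124.6°)) = -8.007 - j11.61 V
  V2 = 34.8·(cos(0.0°) + j·sin(0.0°)) = 34.8 V
  V3 = 18.4·(cos(40.9°) + j·sin(40.9°)) = 13.91 + j12.05 V
  V4 = 97.3·(cos(-116.2°) + j·sin(-116.2°)) = -42.96 - j87.3 V
Step 2 — Sum components: V_total = -2.257 - j86.86 V.
Step 3 — Convert to polar: |V_total| = 86.89 V, ∠V_total = -91.5°.

V_total = 86.89∠-91.5° V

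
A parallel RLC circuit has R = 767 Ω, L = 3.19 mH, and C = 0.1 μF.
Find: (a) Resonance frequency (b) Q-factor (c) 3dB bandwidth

Step 1 — Resonance: ω₀ = 1/√(LC) = 1/√(0.00319·1e-07) = 5.599e+04 rad/s.
Step 2 — f₀ = ω₀/(2π) = 8911 Hz.
Step 3 — Parallel Q: Q = R/(ω₀L) = 767/(5.599e+04·0.00319) = 4.294.
Step 4 — Bandwidth: Δω = ω₀/Q = 1.304e+04 rad/s; BW = Δω/(2π) = 2075 Hz.

(a) f₀ = 8911 Hz  (b) Q = 4.294  (c) BW = 2075 Hz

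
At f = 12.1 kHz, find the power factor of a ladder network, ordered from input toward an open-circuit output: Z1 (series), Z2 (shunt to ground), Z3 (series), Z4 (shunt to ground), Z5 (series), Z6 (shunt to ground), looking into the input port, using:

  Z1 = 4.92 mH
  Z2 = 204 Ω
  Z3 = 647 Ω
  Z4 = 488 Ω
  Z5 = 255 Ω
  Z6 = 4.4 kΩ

Step 1 — Angular frequency: ω = 2π·f = 2π·1.21e+04 = 7.603e+04 rad/s.
Step 2 — Component impedances:
  Z1: Z = jωL = j·7.603e+04·0.00492 = 0 + j374.1 Ω
  Z2: Z = R = 204 Ω
  Z3: Z = R = 647 Ω
  Z4: Z = R = 488 Ω
  Z5: Z = R = 255 Ω
  Z6: Z = R = 4400 Ω
Step 3 — Ladder network (open output): work backward from the far end, alternating series and parallel combinations. Z_in = 171.8 + j374.1 Ω = 411.6∠65.3° Ω.
Step 4 — Power factor: PF = cos(φ) = Re(Z)/|Z| = 171.8/411.6 = 0.4174.
Step 5 — Type: Im(Z) = 374.1 ⇒ lagging (phase φ = 65.3°).

PF = 0.4174 (lagging, φ = 65.3°)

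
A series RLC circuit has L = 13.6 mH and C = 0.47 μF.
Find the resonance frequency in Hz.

Step 1 — Resonance condition Im(Z)=0 gives ω₀ = 1/√(LC).
Step 2 — ω₀ = 1/√(0.0136·4.7e-07) = 1.251e+04 rad/s.
Step 3 — f₀ = ω₀/(2π) = 1991 Hz.

f₀ = 1991 Hz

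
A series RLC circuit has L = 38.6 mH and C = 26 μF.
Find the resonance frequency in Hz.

Step 1 — Resonance condition Im(Z)=0 gives ω₀ = 1/√(LC).
Step 2 — ω₀ = 1/√(0.0386·2.6e-05) = 998.2 rad/s.
Step 3 — f₀ = ω₀/(2π) = 158.9 Hz.

f₀ = 158.9 Hz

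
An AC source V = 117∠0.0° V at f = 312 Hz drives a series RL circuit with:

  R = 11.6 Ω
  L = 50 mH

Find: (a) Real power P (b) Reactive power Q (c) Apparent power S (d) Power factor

Step 1 — Angular frequency: ω = 2π·f = 2π·312 = 1960 rad/s.
Step 2 — Component impedances:
  R: Z = R = 11.6 Ω
  L: Z = jωL = j·1960·0.05 = 0 + j98.02 Ω
Step 3 — Series combination: Z_total = R + L = 11.6 + j98.02 Ω = 98.7∠83.3° Ω.
Step 4 — Source phasor: V = 117∠0.0° V = 117 V.
Step 5 — Current: I = V / Z = 0.1393 - j1.177 A = 1.185∠-83.3° A.
Step 6 — Complex power: S = V·I* = 16.3 + j137.7 VA.
Step 7 — Real power: P = Re(S) = 16.3 W.
Step 8 — Reactive power: Q = Im(S) = 137.7 VAR.
Step 9 — Apparent power: |S| = 138.7 VA.
Step 10 — Power factor: PF = P/|S| = 0.1175 (lagging).

(a) P = 16.3 W  (b) Q = 137.7 VAR  (c) S = 138.7 VA  (d) PF = 0.1175 (lagging)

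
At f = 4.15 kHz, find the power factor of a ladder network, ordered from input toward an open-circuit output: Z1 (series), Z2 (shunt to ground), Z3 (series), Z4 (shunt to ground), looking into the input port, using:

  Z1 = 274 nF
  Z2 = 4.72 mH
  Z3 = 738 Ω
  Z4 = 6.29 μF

Step 1 — Angular frequency: ω = 2π·f = 2π·4150 = 2.608e+04 rad/s.
Step 2 — Component impedances:
  Z1: Z = 1/(jωC) = -j/(ω·C) = 0 - j140 Ω
  Z2: Z = jωL = j·2.608e+04·0.00472 = 0 + j123.1 Ω
  Z3: Z = R = 738 Ω
  Z4: Z = 1/(jωC) = -j/(ω·C) = 0 - j6.097 Ω
Step 3 — Ladder network (open output): work backward from the far end, alternating series and parallel combinations. Z_in = 20.02 - j20.06 Ω = 28.35∠-45.1° Ω.
Step 4 — Power factor: PF = cos(φ) = Re(Z)/|Z| = 20.022/28.345 = 0.7064.
Step 5 — Type: Im(Z) = -20.06 ⇒ leading (phase φ = -45.1°).

PF = 0.7064 (leading, φ = -45.1°)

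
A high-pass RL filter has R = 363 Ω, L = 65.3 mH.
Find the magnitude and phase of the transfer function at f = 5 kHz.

Step 1 — Angular frequency: ω = 2π·5000 = 3.142e+04 rad/s.
Step 2 — Transfer function: H(jω) = jωL/(R + jωL).
Step 3 — Numerator jωL = j·2051; denominator R + jωL = 363 + j2051.
Step 4 — H = 0.9696 + j0.1716.
Step 5 — Magnitude: |H| = 0.9847 (-0.1 dB); phase: φ = 10.0°.

|H| = 0.9847 (-0.1 dB), φ = 10.0°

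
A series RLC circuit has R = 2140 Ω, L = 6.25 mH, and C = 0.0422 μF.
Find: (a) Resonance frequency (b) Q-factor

Step 1 — Resonance condition Im(Z)=0 gives ω₀ = 1/√(LC).
Step 2 — ω₀ = 1/√(0.00625·4.22e-08) = 6.157e+04 rad/s.
Step 3 — f₀ = ω₀/(2π) = 9800 Hz.
Step 4 — Series Q: Q = ω₀L/R = 6.157e+04·0.00625/2140 = 0.1798.

(a) f₀ = 9800 Hz  (b) Q = 0.1798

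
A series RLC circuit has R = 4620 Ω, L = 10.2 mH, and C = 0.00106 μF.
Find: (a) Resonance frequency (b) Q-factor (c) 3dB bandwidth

Step 1 — Resonance: ω₀ = 1/√(LC) = 1/√(0.0102·1.06e-09) = 3.041e+05 rad/s.
Step 2 — f₀ = ω₀/(2π) = 4.84e+04 Hz.
Step 3 — Series Q: Q = ω₀L/R = 3.041e+05·0.0102/4620 = 0.6714.
Step 4 — Bandwidth: Δω = ω₀/Q = 4.529e+05 rad/s; BW = Δω/(2π) = 7.209e+04 Hz.

(a) f₀ = 4.84e+04 Hz  (b) Q = 0.6714  (c) BW = 7.209e+04 Hz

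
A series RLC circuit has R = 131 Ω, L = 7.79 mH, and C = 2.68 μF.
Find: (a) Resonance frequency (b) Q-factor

Step 1 — Resonance condition Im(Z)=0 gives ω₀ = 1/√(LC).
Step 2 — ω₀ = 1/√(0.00779·2.68e-06) = 6921 rad/s.
Step 3 — f₀ = ω₀/(2π) = 1101 Hz.
Step 4 — Series Q: Q = ω₀L/R = 6921·0.00779/131 = 0.4116.

(a) f₀ = 1101 Hz  (b) Q = 0.4116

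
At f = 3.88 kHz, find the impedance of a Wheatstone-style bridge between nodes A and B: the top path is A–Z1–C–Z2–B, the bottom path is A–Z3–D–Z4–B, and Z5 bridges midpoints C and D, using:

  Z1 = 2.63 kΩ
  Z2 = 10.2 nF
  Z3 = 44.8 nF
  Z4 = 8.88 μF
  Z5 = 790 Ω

Step 1 — Angular frequency: ω = 2π·f = 2π·3880 = 2.438e+04 rad/s.
Step 2 — Component impedances:
  Z1: Z = R = 2630 Ω
  Z2: Z = 1/(jωC) = -j/(ω·C) = 0 - j4022 Ω
  Z3: Z = 1/(jωC) = -j/(ω·C) = 0 - j915.6 Ω
  Z4: Z = 1/(jωC) = -j/(ω·C) = 0 - j4.619 Ω
  Z5: Z = R = 790 Ω
Step 3 — Bridge requires nodal analysis (the Z5 bridge couples midpoints C and D, so the two paths cannot be reduced to a simple series/parallel combination). Setting node B to ground and injecting 1 A at node A, the 3-node admittance system at A, C, D solves to V_A = Z_AB = 225 - j849.1 Ω = 878.4∠-75.2° Ω.

Z = 225 - j849.1 Ω = 878.4∠-75.2° Ω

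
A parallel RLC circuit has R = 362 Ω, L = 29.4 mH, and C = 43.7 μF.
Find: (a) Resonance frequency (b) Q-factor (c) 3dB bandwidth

Step 1 — Resonance: ω₀ = 1/√(LC) = 1/√(0.0294·4.37e-05) = 882.2 rad/s.
Step 2 — f₀ = ω₀/(2π) = 140.4 Hz.
Step 3 — Parallel Q: Q = R/(ω₀L) = 362/(882.2·0.0294) = 13.96.
Step 4 — Bandwidth: Δω = ω₀/Q = 63.21 rad/s; BW = Δω/(2π) = 10.06 Hz.

(a) f₀ = 140.4 Hz  (b) Q = 13.96  (c) BW = 10.06 Hz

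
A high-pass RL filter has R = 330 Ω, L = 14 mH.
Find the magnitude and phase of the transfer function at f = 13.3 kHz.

Step 1 — Angular frequency: ω = 2π·1.33e+04 = 8.357e+04 rad/s.
Step 2 — Transfer function: H(jω) = jωL/(R + jωL).
Step 3 — Numerator jωL = j·1170; denominator R + jωL = 330 + j1170.
Step 4 — H = 0.9263 + j0.2613.
Step 5 — Magnitude: |H| = 0.9624 (-0.3 dB); phase: φ = 15.8°.

|H| = 0.9624 (-0.3 dB), φ = 15.8°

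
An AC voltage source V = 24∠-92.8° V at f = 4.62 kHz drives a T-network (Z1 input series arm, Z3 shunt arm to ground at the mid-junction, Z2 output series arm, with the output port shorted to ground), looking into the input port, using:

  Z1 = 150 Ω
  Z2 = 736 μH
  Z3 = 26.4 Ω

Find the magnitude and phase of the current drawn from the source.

Step 1 — Angular frequency: ω = 2π·f = 2π·4620 = 2.903e+04 rad/s.
Step 2 — Component impedances:
  Z1: Z = R = 150 Ω
  Z2: Z = jωL = j·2.903e+04·0.000736 = 0 + j21.36 Ω
  Z3: Z = R = 26.4 Ω
Step 3 — With the output port shorted to ground, the output series arm Z2 runs from the junction to ground; the shunt arm Z3 also runs from the junction to ground. They appear in parallel: Z3 || Z2 = 10.45 + j12.91 Ω.
Step 4 — Series with input arm Z1: Z_in = Z1 + (Z3 || Z2) = 160.4 + j12.91 Ω = 161∠4.6° Ω.
Step 5 — Source phasor: V = 24∠-92.8° V = -1.172 - j23.97 V.
Step 6 — Ohm's law: I = V / Z_total = (-1.172 - j23.97) / (160.4 + j12.91) = -0.0192 - j0.1479 A.
Step 7 — Convert to polar: |I| = 0.1491 A, ∠I = -97.4°.

I = 0.1491∠-97.4° A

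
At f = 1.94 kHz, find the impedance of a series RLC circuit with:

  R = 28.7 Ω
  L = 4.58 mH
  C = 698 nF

Step 1 — Angular frequency: ω = 2π·f = 2π·1940 = 1.219e+04 rad/s.
Step 2 — Component impedances:
  R: Z = R = 28.7 Ω
  L: Z = jωL = j·1.219e+04·0.00458 = 0 + j55.83 Ω
  C: Z = 1/(jωC) = -j/(ω·C) = 0 - j117.5 Ω
Step 3 — Series combination: Z_total = R + L + C = 28.7 - j61.71 Ω = 68.05∠-65.1° Ω.

Z = 28.7 - j61.71 Ω = 68.05∠-65.1° Ω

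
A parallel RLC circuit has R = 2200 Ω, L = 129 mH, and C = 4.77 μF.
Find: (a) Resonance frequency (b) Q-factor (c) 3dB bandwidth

Step 1 — Resonance: ω₀ = 1/√(LC) = 1/√(0.129·4.77e-06) = 1275 rad/s.
Step 2 — f₀ = ω₀/(2π) = 202.9 Hz.
Step 3 — Parallel Q: Q = R/(ω₀L) = 2200/(1275·0.129) = 13.38.
Step 4 — Bandwidth: Δω = ω₀/Q = 95.29 rad/s; BW = Δω/(2π) = 15.17 Hz.

(a) f₀ = 202.9 Hz  (b) Q = 13.38  (c) BW = 15.17 Hz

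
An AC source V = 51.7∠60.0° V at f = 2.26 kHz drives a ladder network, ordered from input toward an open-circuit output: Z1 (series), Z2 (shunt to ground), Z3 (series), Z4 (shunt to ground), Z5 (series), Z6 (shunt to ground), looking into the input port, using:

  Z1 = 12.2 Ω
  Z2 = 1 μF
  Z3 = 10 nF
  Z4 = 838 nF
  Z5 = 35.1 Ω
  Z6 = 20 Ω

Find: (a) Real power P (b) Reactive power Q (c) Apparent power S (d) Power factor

Step 1 — Angular frequency: ω = 2π·f = 2π·2260 = 1.42e+04 rad/s.
Step 2 — Component impedances:
  Z1: Z = R = 12.2 Ω
  Z2: Z = 1/(jωC) = -j/(ω·C) = 0 - j70.42 Ω
  Z3: Z = 1/(jωC) = -j/(ω·C) = 0 - j7042 Ω
  Z4: Z = 1/(jωC) = -j/(ω·C) = 0 - j84.04 Ω
  Z5: Z = R = 35.1 Ω
  Z6: Z = R = 20 Ω
Step 3 — Ladder network (open output): work backward from the far end, alternating series and parallel combinations. Z_in = 12.2 - j69.73 Ω = 70.79∠-80.1° Ω.
Step 4 — Source phasor: V = 51.7∠60.0° V = 25.85 + j44.77 V.
Step 5 — Current: I = V / Z = -0.5601 + j0.4688 A = 0.7304∠140.1° A.
Step 6 — Complex power: S = V·I* = 6.51 - j37.19 VA.
Step 7 — Real power: P = Re(S) = 6.51 W.
Step 8 — Reactive power: Q = Im(S) = -37.19 VAR.
Step 9 — Apparent power: |S| = 37.76 VA.
Step 10 — Power factor: PF = P/|S| = 0.1724 (leading).

(a) P = 6.51 W  (b) Q = -37.19 VAR  (c) S = 37.76 VA  (d) PF = 0.1724 (leading)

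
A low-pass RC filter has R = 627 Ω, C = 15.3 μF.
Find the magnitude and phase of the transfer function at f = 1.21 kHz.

Step 1 — Angular frequency: ω = 2π·1210 = 7603 rad/s.
Step 2 — Transfer function: H(jω) = 1/(1 + jωRC).
Step 3 — Denominator: 1 + jωRC = 1 + j·7603·627·1.53e-05 = 1 + j72.93.
Step 4 — H = 0.000188 - j0.01371.
Step 5 — Magnitude: |H| = 0.01371 (-37.3 dB); phase: φ = -89.2°.

|H| = 0.01371 (-37.3 dB), φ = -89.2°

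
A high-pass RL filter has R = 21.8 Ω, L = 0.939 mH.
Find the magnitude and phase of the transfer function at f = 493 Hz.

Step 1 — Angular frequency: ω = 2π·493 = 3098 rad/s.
Step 2 — Transfer function: H(jω) = jωL/(R + jωL).
Step 3 — Numerator jωL = j·2.909; denominator R + jωL = 21.8 + j2.909.
Step 4 — H = 0.01749 + j0.1311.
Step 5 — Magnitude: |H| = 0.1323 (-17.6 dB); phase: φ = 82.4°.

|H| = 0.1323 (-17.6 dB), φ = 82.4°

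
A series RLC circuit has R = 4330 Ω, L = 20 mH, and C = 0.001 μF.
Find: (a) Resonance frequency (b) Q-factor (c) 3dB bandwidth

Step 1 — Resonance condition Im(Z)=0 gives ω₀ = 1/√(LC).
Step 2 — ω₀ = 1/√(0.02·1e-09) = 2.236e+05 rad/s.
Step 3 — f₀ = ω₀/(2π) = 3.559e+04 Hz.
Step 4 — Series Q: Q = ω₀L/R = 2.236e+05·0.02/4330 = 1.033.
Step 5 — 3dB bandwidth: Δω = ω₀/Q = 2.165e+05 rad/s; BW = Δω/(2π) = 3.446e+04 Hz.

(a) f₀ = 3.559e+04 Hz  (b) Q = 1.033  (c) BW = 3.446e+04 Hz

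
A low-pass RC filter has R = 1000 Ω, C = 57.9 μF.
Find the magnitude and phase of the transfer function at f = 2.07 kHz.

Step 1 — Angular frequency: ω = 2π·2070 = 1.301e+04 rad/s.
Step 2 — Transfer function: H(jω) = 1/(1 + jωRC).
Step 3 — Denominator: 1 + jωRC = 1 + j·1.301e+04·1000·5.79e-05 = 1 + j753.1.
Step 4 — H = 1.763e-06 - j0.001328.
Step 5 — Magnitude: |H| = 0.001328 (-57.5 dB); phase: φ = -89.9°.

|H| = 0.001328 (-57.5 dB), φ = -89.9°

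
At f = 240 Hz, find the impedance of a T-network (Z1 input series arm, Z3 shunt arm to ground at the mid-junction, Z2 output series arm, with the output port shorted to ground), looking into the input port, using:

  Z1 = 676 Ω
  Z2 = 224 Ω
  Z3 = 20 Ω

Step 1 — Angular frequency: ω = 2π·f = 2π·240 = 1508 rad/s.
Step 2 — Component impedances:
  Z1: Z = R = 676 Ω
  Z2: Z = R = 224 Ω
  Z3: Z = R = 20 Ω
Step 3 — With the output port shorted to ground, the output series arm Z2 runs from the junction to ground; the shunt arm Z3 also runs from the junction to ground. They appear in parallel: Z3 || Z2 = 18.36 Ω.
Step 4 — Series with input arm Z1: Z_in = Z1 + (Z3 || Z2) = 694.4 Ω = 694.4∠0.0° Ω.

Z = 694.4 Ω = 694.4∠0.0° Ω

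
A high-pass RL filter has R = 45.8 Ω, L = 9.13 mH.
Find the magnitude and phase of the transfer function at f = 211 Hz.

Step 1 — Angular frequency: ω = 2π·211 = 1326 rad/s.
Step 2 — Transfer function: H(jω) = jωL/(R + jωL).
Step 3 — Numerator jωL = j·12.1; denominator R + jωL = 45.8 + j12.1.
Step 4 — H = 0.06529 + j0.247.
Step 5 — Magnitude: |H| = 0.2555 (-11.9 dB); phase: φ = 75.2°.

|H| = 0.2555 (-11.9 dB), φ = 75.2°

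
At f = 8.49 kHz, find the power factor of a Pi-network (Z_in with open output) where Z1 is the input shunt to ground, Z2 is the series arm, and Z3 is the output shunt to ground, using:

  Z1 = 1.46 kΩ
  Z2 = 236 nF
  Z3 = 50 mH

Step 1 — Angular frequency: ω = 2π·f = 2π·8490 = 5.334e+04 rad/s.
Step 2 — Component impedances:
  Z1: Z = R = 1460 Ω
  Z2: Z = 1/(jωC) = -j/(ω·C) = 0 - j79.43 Ω
  Z3: Z = jωL = j·5.334e+04·0.05 = 0 + j2667 Ω
Step 3 — With open output, the series arm Z2 and the output shunt Z3 appear in series to ground: Z2 + Z3 = 0 + j2588 Ω.
Step 4 — Parallel with input shunt Z1: Z_in = Z1 || (Z2 + Z3) = 1107 + j624.8 Ω = 1272∠29.4° Ω.
Step 5 — Power factor: PF = cos(φ) = Re(Z)/|Z| = 1107.5/1271.6 = 0.8709.
Step 6 — Type: Im(Z) = 624.8 ⇒ lagging (phase φ = 29.4°).

PF = 0.8709 (lagging, φ = 29.4°)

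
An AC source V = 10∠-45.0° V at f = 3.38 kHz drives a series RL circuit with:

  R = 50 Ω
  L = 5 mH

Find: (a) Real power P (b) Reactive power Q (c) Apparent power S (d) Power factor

Step 1 — Angular frequency: ω = 2π·f = 2π·3380 = 2.124e+04 rad/s.
Step 2 — Component impedances:
  R: Z = R = 50 Ω
  L: Z = jωL = j·2.124e+04·0.005 = 0 + j106.2 Ω
Step 3 — Series combination: Z_total = R + L = 50 + j106.2 Ω = 117.4∠64.8° Ω.
Step 4 — Source phasor: V = 10∠-45.0° V = 7.071 - j7.071 V.
Step 5 — Current: I = V / Z = -0.02884 - j0.08017 A = 0.0852∠-109.8° A.
Step 6 — Complex power: S = V·I* = 0.363 + j0.7708 VA.
Step 7 — Real power: P = Re(S) = 0.363 W.
Step 8 — Reactive power: Q = Im(S) = 0.7708 VAR.
Step 9 — Apparent power: |S| = 0.852 VA.
Step 10 — Power factor: PF = P/|S| = 0.426 (lagging).

(a) P = 0.363 W  (b) Q = 0.7708 VAR  (c) S = 0.852 VA  (d) PF = 0.426 (lagging)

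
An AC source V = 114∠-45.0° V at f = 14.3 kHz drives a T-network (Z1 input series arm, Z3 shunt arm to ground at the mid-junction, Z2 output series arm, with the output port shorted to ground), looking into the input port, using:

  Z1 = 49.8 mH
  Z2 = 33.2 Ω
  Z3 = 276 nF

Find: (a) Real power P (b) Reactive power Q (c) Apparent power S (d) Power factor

Step 1 — Angular frequency: ω = 2π·f = 2π·1.43e+04 = 8.985e+04 rad/s.
Step 2 — Component impedances:
  Z1: Z = jωL = j·8.985e+04·0.0498 = 0 + j4475 Ω
  Z2: Z = R = 33.2 Ω
  Z3: Z = 1/(jωC) = -j/(ω·C) = 0 - j40.33 Ω
Step 3 — With the output port shorted to ground, the output series arm Z2 runs from the junction to ground; the shunt arm Z3 also runs from the junction to ground. They appear in parallel: Z3 || Z2 = 19.79 - j16.29 Ω.
Step 4 — Series with input arm Z1: Z_in = Z1 + (Z3 || Z2) = 19.79 + j4458 Ω = 4458∠89.7° Ω.
Step 5 — Source phasor: V = 114∠-45.0° V = 80.61 - j80.61 V.
Step 6 — Current: I = V / Z = -0.018 - j0.01816 A = 0.02557∠-134.7° A.
Step 7 — Complex power: S = V·I* = 0.01294 + j2.915 VA.
Step 8 — Real power: P = Re(S) = 0.01294 W.
Step 9 — Reactive power: Q = Im(S) = 2.915 VAR.
Step 10 — Apparent power: |S| = 2.915 VA.
Step 11 — Power factor: PF = P/|S| = 0.004438 (lagging).

(a) P = 0.01294 W  (b) Q = 2.915 VAR  (c) S = 2.915 VA  (d) PF = 0.004438 (lagging)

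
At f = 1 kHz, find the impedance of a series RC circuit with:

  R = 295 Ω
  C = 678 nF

Step 1 — Angular frequency: ω = 2π·f = 2π·1000 = 6283 rad/s.
Step 2 — Component impedances:
  R: Z = R = 295 Ω
  C: Z = 1/(jωC) = -j/(ω·C) = 0 - j234.7 Ω
Step 3 — Series combination: Z_total = R + C = 295 - j234.7 Ω = 377∠-38.5° Ω.

Z = 295 - j234.7 Ω = 377∠-38.5° Ω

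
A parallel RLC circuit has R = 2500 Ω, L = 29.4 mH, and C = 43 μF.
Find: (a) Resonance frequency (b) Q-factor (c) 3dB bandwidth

Step 1 — Resonance: ω₀ = 1/√(LC) = 1/√(0.0294·4.3e-05) = 889.4 rad/s.
Step 2 — f₀ = ω₀/(2π) = 141.6 Hz.
Step 3 — Parallel Q: Q = R/(ω₀L) = 2500/(889.4·0.0294) = 95.61.
Step 4 — Bandwidth: Δω = ω₀/Q = 9.302 rad/s; BW = Δω/(2π) = 1.481 Hz.

(a) f₀ = 141.6 Hz  (b) Q = 95.61  (c) BW = 1.481 Hz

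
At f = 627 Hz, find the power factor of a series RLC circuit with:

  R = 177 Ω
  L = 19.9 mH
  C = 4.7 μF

Step 1 — Angular frequency: ω = 2π·f = 2π·627 = 3940 rad/s.
Step 2 — Component impedances:
  R: Z = R = 177 Ω
  L: Z = jωL = j·3940·0.0199 = 0 + j78.4 Ω
  C: Z = 1/(jωC) = -j/(ω·C) = 0 - j54.01 Ω
Step 3 — Series combination: Z_total = R + L + C = 177 + j24.39 Ω = 178.7∠7.8° Ω.
Step 4 — Power factor: PF = cos(φ) = Re(Z)/|Z| = 177/178.672 = 0.9906.
Step 5 — Type: Im(Z) = 24.39 ⇒ lagging (phase φ = 7.8°).

PF = 0.9906 (lagging, φ = 7.8°)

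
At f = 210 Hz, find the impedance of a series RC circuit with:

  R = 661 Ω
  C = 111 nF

Step 1 — Angular frequency: ω = 2π·f = 2π·210 = 1319 rad/s.
Step 2 — Component impedances:
  R: Z = R = 661 Ω
  C: Z = 1/(jωC) = -j/(ω·C) = 0 - j6828 Ω
Step 3 — Series combination: Z_total = R + C = 661 - j6828 Ω = 6860∠-84.5° Ω.

Z = 661 - j6828 Ω = 6860∠-84.5° Ω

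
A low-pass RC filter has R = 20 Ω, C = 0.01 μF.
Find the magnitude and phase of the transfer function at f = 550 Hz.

Step 1 — Angular frequency: ω = 2π·550 = 3456 rad/s.
Step 2 — Transfer function: H(jω) = 1/(1 + jωRC).
Step 3 — Denominator: 1 + jωRC = 1 + j·3456·20·1e-08 = 1 + j0.0006912.
Step 4 — H = 1 - j0.0006912.
Step 5 — Magnitude: |H| = 1 (-0.0 dB); phase: φ = -0.0°.

|H| = 1 (-0.0 dB), φ = -0.0°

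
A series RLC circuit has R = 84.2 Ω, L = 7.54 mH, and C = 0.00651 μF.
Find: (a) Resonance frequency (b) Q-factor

Step 1 — Resonance condition Im(Z)=0 gives ω₀ = 1/√(LC).
Step 2 — ω₀ = 1/√(0.00754·6.51e-09) = 1.427e+05 rad/s.
Step 3 — f₀ = ω₀/(2π) = 2.272e+04 Hz.
Step 4 — Series Q: Q = ω₀L/R = 1.427e+05·0.00754/84.2 = 12.78.

(a) f₀ = 2.272e+04 Hz  (b) Q = 12.78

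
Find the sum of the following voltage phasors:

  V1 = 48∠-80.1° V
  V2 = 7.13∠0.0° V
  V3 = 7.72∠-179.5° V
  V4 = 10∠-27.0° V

Step 1 — Convert each phasor to rectangular form:
  V1 = 48·(cos(-80.1°) + j·sin(-80.1°)) = 8.253 - j47.29 V
  V2 = 7.13·(cos(0.0°) + j·sin(0.0°)) = 7.13 V
  V3 = 7.72·(cos(-179.5°) + j·sin(-179.5°)) = -7.72 - j0.06737 V
  V4 = 10·(cos(-27.0°) + j·sin(-27.0°)) = 8.91 - j4.54 V
Step 2 — Sum components: V_total = 16.57 - j51.89 V.
Step 3 — Convert to polar: |V_total| = 54.47 V, ∠V_total = -72.3°.

V_total = 54.47∠-72.3° V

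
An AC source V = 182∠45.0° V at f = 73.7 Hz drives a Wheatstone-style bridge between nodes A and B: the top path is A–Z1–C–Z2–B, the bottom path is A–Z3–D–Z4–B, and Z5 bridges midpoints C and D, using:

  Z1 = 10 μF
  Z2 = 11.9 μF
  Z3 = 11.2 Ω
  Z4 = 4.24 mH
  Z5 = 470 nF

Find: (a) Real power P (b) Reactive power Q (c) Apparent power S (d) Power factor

Step 1 — Angular frequency: ω = 2π·f = 2π·73.7 = 463.1 rad/s.
Step 2 — Component impedances:
  Z1: Z = 1/(jωC) = -j/(ω·C) = 0 - j215.9 Ω
  Z2: Z = 1/(jωC) = -j/(ω·C) = 0 - j181.5 Ω
  Z3: Z = R = 11.2 Ω
  Z4: Z = jωL = j·463.1·0.00424 = 0 + j1.963 Ω
  Z5: Z = 1/(jωC) = -j/(ω·C) = 0 - j4595 Ω
Step 3 — Bridge requires nodal analysis (the Z5 bridge couples midpoints C and D, so the two paths cannot be reduced to a simple series/parallel combination). Setting node B to ground and injecting 1 A at node A, the 3-node admittance system at A, C, D solves to V_A = Z_AB = 11.3 + j1.648 Ω = 11.42∠8.3° Ω.
Step 4 — Source phasor: V = 182∠45.0° V = 128.7 + j128.7 V.
Step 5 — Current: I = V / Z = 12.78 + j9.526 A = 15.94∠36.7° A.
Step 6 — Complex power: S = V·I* = 2870 + j418.6 VA.
Step 7 — Real power: P = Re(S) = 2870 W.
Step 8 — Reactive power: Q = Im(S) = 418.6 VAR.
Step 9 — Apparent power: |S| = 2901 VA.
Step 10 — Power factor: PF = P/|S| = 0.9895 (lagging).

(a) P = 2870 W  (b) Q = 418.6 VAR  (c) S = 2901 VA  (d) PF = 0.9895 (lagging)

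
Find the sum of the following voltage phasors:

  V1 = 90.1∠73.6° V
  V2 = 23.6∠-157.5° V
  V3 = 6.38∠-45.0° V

Step 1 — Convert each phasor to rectangular form:
  V1 = 90.1·(cos(73.6°) + j·sin(73.6°)) = 25.44 + j86.43 V
  V2 = 23.6·(cos(-157.5°) + j·sin(-157.5°)) = -21.8 - j9.031 V
  V3 = 6.38·(cos(-45.0°) + j·sin(-45.0°)) = 4.511 - j4.511 V
Step 2 — Sum components: V_total = 8.147 + j72.89 V.
Step 3 — Convert to polar: |V_total| = 73.35 V, ∠V_total = 83.6°.

V_total = 73.35∠83.6° V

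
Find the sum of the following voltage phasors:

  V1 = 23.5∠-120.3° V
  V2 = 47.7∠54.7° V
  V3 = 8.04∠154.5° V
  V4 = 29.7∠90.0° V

Step 1 — Convert each phasor to rectangular form:
  V1 = 23.5·(cos(-120.3°) + j·sin(-120.3°)) = -11.86 - j20.29 V
  V2 = 47.7·(cos(54.7°) + j·sin(54.7°)) = 27.56 + j38.93 V
  V3 = 8.04·(cos(154.5°) + j·sin(154.5°)) = -7.257 + j3.461 V
  V4 = 29.7·(cos(90.0°) + j·sin(90.0°)) = 0 + j29.7 V
Step 2 — Sum components: V_total = 8.451 + j51.8 V.
Step 3 — Convert to polar: |V_total| = 52.49 V, ∠V_total = 80.7°.

V_total = 52.49∠80.7° V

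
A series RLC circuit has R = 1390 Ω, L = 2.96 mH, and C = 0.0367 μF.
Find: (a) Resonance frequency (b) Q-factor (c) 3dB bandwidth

Step 1 — Resonance: ω₀ = 1/√(LC) = 1/√(0.00296·3.67e-08) = 9.594e+04 rad/s.
Step 2 — f₀ = ω₀/(2π) = 1.527e+04 Hz.
Step 3 — Series Q: Q = ω₀L/R = 9.594e+04·0.00296/1390 = 0.2043.
Step 4 — Bandwidth: Δω = ω₀/Q = 4.696e+05 rad/s; BW = Δω/(2π) = 7.474e+04 Hz.

(a) f₀ = 1.527e+04 Hz  (b) Q = 0.2043  (c) BW = 7.474e+04 Hz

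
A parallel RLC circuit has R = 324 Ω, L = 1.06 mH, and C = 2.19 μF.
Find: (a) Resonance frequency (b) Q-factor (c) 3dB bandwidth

Step 1 — Resonance: ω₀ = 1/√(LC) = 1/√(0.00106·2.19e-06) = 2.076e+04 rad/s.
Step 2 — f₀ = ω₀/(2π) = 3303 Hz.
Step 3 — Parallel Q: Q = R/(ω₀L) = 324/(2.076e+04·0.00106) = 14.73.
Step 4 — Bandwidth: Δω = ω₀/Q = 1409 rad/s; BW = Δω/(2π) = 224.3 Hz.

(a) f₀ = 3303 Hz  (b) Q = 14.73  (c) BW = 224.3 Hz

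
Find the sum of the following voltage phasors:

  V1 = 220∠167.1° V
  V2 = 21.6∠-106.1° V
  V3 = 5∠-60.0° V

Step 1 — Convert each phasor to rectangular form:
  V1 = 220·(cos(167.1°) + j·sin(167.1°)) = -214.4 + j49.12 V
  V2 = 21.6·(cos(-106.1°) + j·sin(-106.1°)) = -5.99 - j20.75 V
  V3 = 5·(cos(-60.0°) + j·sin(-60.0°)) = 2.5 - j4.33 V
Step 2 — Sum components: V_total = -217.9 + j24.03 V.
Step 3 — Convert to polar: |V_total| = 219.3 V, ∠V_total = 173.7°.

V_total = 219.3∠173.7° V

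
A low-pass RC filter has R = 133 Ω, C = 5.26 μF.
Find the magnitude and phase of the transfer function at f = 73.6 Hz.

Step 1 — Angular frequency: ω = 2π·73.6 = 462.4 rad/s.
Step 2 — Transfer function: H(jω) = 1/(1 + jωRC).
Step 3 — Denominator: 1 + jωRC = 1 + j·462.4·133·5.26e-06 = 1 + j0.3235.
Step 4 — H = 0.9053 - j0.2929.
Step 5 — Magnitude: |H| = 0.9514 (-0.4 dB); phase: φ = -17.9°.

|H| = 0.9514 (-0.4 dB), φ = -17.9°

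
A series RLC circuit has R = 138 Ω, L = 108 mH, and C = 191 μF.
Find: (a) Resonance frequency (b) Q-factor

Step 1 — Resonance condition Im(Z)=0 gives ω₀ = 1/√(LC).
Step 2 — ω₀ = 1/√(0.108·0.000191) = 220.2 rad/s.
Step 3 — f₀ = ω₀/(2π) = 35.04 Hz.
Step 4 — Series Q: Q = ω₀L/R = 220.2·0.108/138 = 0.1723.

(a) f₀ = 35.04 Hz  (b) Q = 0.1723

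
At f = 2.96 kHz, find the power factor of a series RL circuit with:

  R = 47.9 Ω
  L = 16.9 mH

Step 1 — Angular frequency: ω = 2π·f = 2π·2960 = 1.86e+04 rad/s.
Step 2 — Component impedances:
  R: Z = R = 47.9 Ω
  L: Z = jωL = j·1.86e+04·0.0169 = 0 + j314.3 Ω
Step 3 — Series combination: Z_total = R + L = 47.9 + j314.3 Ω = 317.9∠81.3° Ω.
Step 4 — Power factor: PF = cos(φ) = Re(Z)/|Z| = 47.9/317.9 = 0.1507.
Step 5 — Type: Im(Z) = 314.3 ⇒ lagging (phase φ = 81.3°).

PF = 0.1507 (lagging, φ = 81.3°)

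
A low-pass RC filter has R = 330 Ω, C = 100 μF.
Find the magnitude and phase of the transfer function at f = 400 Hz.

Step 1 — Angular frequency: ω = 2π·400 = 2513 rad/s.
Step 2 — Transfer function: H(jω) = 1/(1 + jωRC).
Step 3 — Denominator: 1 + jωRC = 1 + j·2513·330·0.0001 = 1 + j82.94.
Step 4 — H = 0.0001454 - j0.01206.
Step 5 — Magnitude: |H| = 0.01206 (-38.4 dB); phase: φ = -89.3°.

|H| = 0.01206 (-38.4 dB), φ = -89.3°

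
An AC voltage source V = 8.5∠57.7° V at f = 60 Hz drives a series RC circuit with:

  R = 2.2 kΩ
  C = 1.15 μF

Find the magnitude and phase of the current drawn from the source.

Step 1 — Angular frequency: ω = 2π·f = 2π·60 = 377 rad/s.
Step 2 — Component impedances:
  R: Z = R = 2200 Ω
  C: Z = 1/(jωC) = -j/(ω·C) = 0 - j2307 Ω
Step 3 — Series combination: Z_total = R + C = 2200 - j2307 Ω = 3188∠-46.4° Ω.
Step 4 — Source phasor: V = 8.5∠57.7° V = 4.542 + j7.185 V.
Step 5 — Ohm's law: I = V / Z_total = (4.542 + j7.185) / (2200 - j2307) = -0.0006476 + j0.002587 A.
Step 6 — Convert to polar: |I| = 0.002667 A, ∠I = 104.1°.

I = 0.002667∠104.1° A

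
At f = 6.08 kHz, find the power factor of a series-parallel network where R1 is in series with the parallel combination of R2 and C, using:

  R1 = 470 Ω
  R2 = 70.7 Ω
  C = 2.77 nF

Step 1 — Angular frequency: ω = 2π·f = 2π·6080 = 3.82e+04 rad/s.
Step 2 — Component impedances:
  R1: Z = R = 470 Ω
  R2: Z = R = 70.7 Ω
  C: Z = 1/(jωC) = -j/(ω·C) = 0 - j9450 Ω
Step 3 — Parallel branch: R2 || C = 1/(1/R2 + 1/C) = 70.7 - j0.5289 Ω.
Step 4 — Series with R1: Z_total = R1 + (R2 || C) = 540.7 - j0.5289 Ω = 540.7∠-0.1° Ω.
Step 5 — Power factor: PF = cos(φ) = Re(Z)/|Z| = 540.7/540.7 = 1.
Step 6 — Type: Im(Z) = -0.5289 ⇒ leading (phase φ = -0.1°).

PF = 1 (leading, φ = -0.1°)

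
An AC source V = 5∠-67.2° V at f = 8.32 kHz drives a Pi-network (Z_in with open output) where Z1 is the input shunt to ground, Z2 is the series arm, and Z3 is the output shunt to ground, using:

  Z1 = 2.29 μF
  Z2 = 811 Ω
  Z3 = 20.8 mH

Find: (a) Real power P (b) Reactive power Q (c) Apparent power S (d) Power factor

Step 1 — Angular frequency: ω = 2π·f = 2π·8320 = 5.228e+04 rad/s.
Step 2 — Component impedances:
  Z1: Z = 1/(jωC) = -j/(ω·C) = 0 - j8.353 Ω
  Z2: Z = R = 811 Ω
  Z3: Z = jωL = j·5.228e+04·0.0208 = 0 + j1087 Ω
Step 3 — With open output, the series arm Z2 and the output shunt Z3 appear in series to ground: Z2 + Z3 = 811 + j1087 Ω.
Step 4 — Parallel with input shunt Z1: Z_in = Z1 || (Z2 + Z3) = 0.03106 - j8.395 Ω = 8.395∠-89.8° Ω.
Step 5 — Source phasor: V = 5∠-67.2° V = 1.938 - j4.609 V.
Step 6 — Current: I = V / Z = 0.5499 + j0.2288 A = 0.5956∠22.6° A.
Step 7 — Complex power: S = V·I* = 0.01102 - j2.978 VA.
Step 8 — Real power: P = Re(S) = 0.01102 W.
Step 9 — Reactive power: Q = Im(S) = -2.978 VAR.
Step 10 — Apparent power: |S| = 2.978 VA.
Step 11 — Power factor: PF = P/|S| = 0.0037 (leading).

(a) P = 0.01102 W  (b) Q = -2.978 VAR  (c) S = 2.978 VA  (d) PF = 0.0037 (leading)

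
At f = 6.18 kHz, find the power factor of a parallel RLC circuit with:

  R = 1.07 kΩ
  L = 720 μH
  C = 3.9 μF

Step 1 — Angular frequency: ω = 2π·f = 2π·6180 = 3.883e+04 rad/s.
Step 2 — Component impedances:
  R: Z = R = 1070 Ω
  L: Z = jωL = j·3.883e+04·0.00072 = 0 + j27.96 Ω
  C: Z = 1/(jωC) = -j/(ω·C) = 0 - j6.603 Ω
Step 3 — Parallel combination: 1/Z_total = 1/R + 1/L + 1/C; Z_total = 0.06985 - j8.645 Ω = 8.645∠-89.5° Ω.
Step 4 — Power factor: PF = cos(φ) = Re(Z)/|Z| = 0.06985/8.645 = 0.00808.
Step 5 — Type: Im(Z) = -8.645 ⇒ leading (phase φ = -89.5°).

PF = 0.00808 (leading, φ = -89.5°)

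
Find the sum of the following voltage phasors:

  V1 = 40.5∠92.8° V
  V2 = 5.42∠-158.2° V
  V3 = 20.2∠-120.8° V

Step 1 — Convert each phasor to rectangular form:
  V1 = 40.5·(cos(92.8°) + j·sin(92.8°)) = -1.978 + j40.45 V
  V2 = 5.42·(cos(-158.2°) + j·sin(-158.2°)) = -5.032 - j2.013 V
  V3 = 20.2·(cos(-120.8°) + j·sin(-120.8°)) = -10.34 - j17.35 V
Step 2 — Sum components: V_total = -17.35 + j21.09 V.
Step 3 — Convert to polar: |V_total| = 27.31 V, ∠V_total = 129.5°.

V_total = 27.31∠129.5° V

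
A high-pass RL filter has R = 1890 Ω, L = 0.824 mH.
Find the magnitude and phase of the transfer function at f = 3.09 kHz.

Step 1 — Angular frequency: ω = 2π·3090 = 1.942e+04 rad/s.
Step 2 — Transfer function: H(jω) = jωL/(R + jωL).
Step 3 — Numerator jωL = j·16; denominator R + jωL = 1890 + j16.
Step 4 — H = 7.164e-05 + j0.008464.
Step 5 — Magnitude: |H| = 0.008464 (-41.4 dB); phase: φ = 89.5°.

|H| = 0.008464 (-41.4 dB), φ = 89.5°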